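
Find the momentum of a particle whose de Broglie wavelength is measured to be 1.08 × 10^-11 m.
6.14 × 10^-23 kg·m/s

From the de Broglie relation λ = h/p, we solve for p:

p = h/λ
p = (6.626 × 10^-34 J·s) / (1.08 × 10^-11 m)
p = 6.14 × 10^-23 kg·m/s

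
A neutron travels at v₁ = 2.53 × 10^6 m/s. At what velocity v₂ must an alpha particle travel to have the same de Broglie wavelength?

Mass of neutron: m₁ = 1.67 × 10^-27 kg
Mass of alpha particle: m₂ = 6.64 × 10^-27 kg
v₂ = 6.36 × 10^5 m/s

For equal de Broglie wavelengths: λ₁ = λ₂

h/(m₁v₁) = h/(m₂v₂)
m₁v₁ = m₂v₂
v₂ = v₁ · (m₁/m₂)

v₂ = 2.53 × 10^6 m/s × (1.67 × 10^-27 kg / 6.64 × 10^-27 kg)
v₂ = 6.36 × 10^5 m/s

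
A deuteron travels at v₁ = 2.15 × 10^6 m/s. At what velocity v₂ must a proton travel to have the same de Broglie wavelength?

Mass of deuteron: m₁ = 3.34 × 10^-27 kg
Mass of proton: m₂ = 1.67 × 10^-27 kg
v₂ = 4.30 × 10^6 m/s

For equal de Broglie wavelengths: λ₁ = λ₂

h/(m₁v₁) = h/(m₂v₂)
m₁v₁ = m₂v₂
v₂ = v₁ · (m₁/m₂)

v₂ = 2.15 × 10^6 m/s × (3.34 × 10^-27 kg / 1.67 × 10^-27 kg)
v₂ = 4.30 × 10^6 m/s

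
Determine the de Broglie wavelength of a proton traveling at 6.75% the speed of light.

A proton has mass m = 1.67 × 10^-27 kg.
1.96 × 10^-14 m

Using the de Broglie relation λ = h/(mv):

v = 6.75% × c = 2.024 × 10^7 m/s

λ = h/(mv)
λ = (6.626 × 10^-34 J·s) / (1.67 × 10^-27 kg × 2.024 × 10^7 m/s)
λ = 1.96 × 10^-14 m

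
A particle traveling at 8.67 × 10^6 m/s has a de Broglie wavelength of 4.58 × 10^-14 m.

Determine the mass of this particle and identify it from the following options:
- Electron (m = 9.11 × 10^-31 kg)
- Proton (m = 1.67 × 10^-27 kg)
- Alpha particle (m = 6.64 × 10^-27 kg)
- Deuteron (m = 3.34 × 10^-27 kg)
The particle is a proton.

From λ = h/(mv), solve for mass:

m = h/(λv)
m = (6.626 × 10^-34 J·s) / (4.58 × 10^-14 m × 8.67 × 10^6 m/s)
m = 1.67 × 10^-27 kg

Comparing with the listed masses, this is closest to a proton.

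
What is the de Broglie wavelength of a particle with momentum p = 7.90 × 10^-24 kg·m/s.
8.39 × 10^-11 m

Using the de Broglie relation λ = h/p:

λ = h/p
λ = (6.626 × 10^-34 J·s) / (7.90 × 10^-24 kg·m/s)
λ = 8.39 × 10^-11 m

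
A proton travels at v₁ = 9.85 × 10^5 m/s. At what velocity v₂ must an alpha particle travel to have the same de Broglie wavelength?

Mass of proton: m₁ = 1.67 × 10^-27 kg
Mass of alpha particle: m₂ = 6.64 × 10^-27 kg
v₂ = 2.48 × 10^5 m/s

For equal de Broglie wavelengths: λ₁ = λ₂

h/(m₁v₁) = h/(m₂v₂)
m₁v₁ = m₂v₂
v₂ = v₁ · (m₁/m₂)

v₂ = 9.85 × 10^5 m/s × (1.67 × 10^-27 kg / 6.64 × 10^-27 kg)
v₂ = 2.48 × 10^5 m/s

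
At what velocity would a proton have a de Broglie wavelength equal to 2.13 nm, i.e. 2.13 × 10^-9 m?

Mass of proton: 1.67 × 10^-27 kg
1.86 × 10^2 m/s

From λ = h/(mv), solve for v:

v = h/(mλ)
v = (6.626 × 10^-34 J·s) / (1.67 × 10^-27 kg × 2.13 × 10^-9 m)
v = 1.86 × 10^2 m/s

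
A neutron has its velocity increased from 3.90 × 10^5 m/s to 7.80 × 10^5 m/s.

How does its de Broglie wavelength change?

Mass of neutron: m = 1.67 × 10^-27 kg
The wavelength decreases by a factor of 2.

Using λ = h/(mv):

Initial wavelength: λ₁ = h/(mv₁) = 1.02 × 10^-12 m
Final wavelength: λ₂ = h/(mv₂) = 5.09 × 10^-13 m

Since λ ∝ 1/v, when velocity increases by a factor of 2, the wavelength decreases by a factor of 2.

λ₂/λ₁ = v₁/v₂ = 1/2

The wavelength decreases by a factor of 2.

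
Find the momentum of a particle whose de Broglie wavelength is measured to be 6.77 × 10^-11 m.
9.79 × 10^-24 kg·m/s

From the de Broglie relation λ = h/p, we solve for p:

p = h/λ
p = (6.626 × 10^-34 J·s) / (6.77 × 10^-11 m)
p = 9.79 × 10^-24 kg·m/s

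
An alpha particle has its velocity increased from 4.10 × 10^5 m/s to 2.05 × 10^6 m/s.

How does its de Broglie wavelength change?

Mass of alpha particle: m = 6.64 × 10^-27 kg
The wavelength decreases by a factor of 5.

Using λ = h/(mv):

Initial wavelength: λ₁ = h/(mv₁) = 2.43 × 10^-13 m
Final wavelength: λ₂ = h/(mv₂) = 4.87 × 10^-14 m

Since λ ∝ 1/v, when velocity increases by a factor of 5, the wavelength decreases by a factor of 5.

λ₂/λ₁ = v₁/v₂ = 1/5

The wavelength decreases by a factor of 5.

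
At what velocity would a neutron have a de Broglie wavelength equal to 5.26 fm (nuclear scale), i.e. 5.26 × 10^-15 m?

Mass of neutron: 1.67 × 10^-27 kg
7.54 × 10^7 m/s

From λ = h/(mv), solve for v:

v = h/(mλ)
v = (6.626 × 10^-34 J·s) / (1.67 × 10^-27 kg × 5.26 × 10^-15 m)
v = 7.54 × 10^7 m/s

Note: This velocity is 25.2% of the speed of light, so relativistic corrections would be needed for a more accurate calculation.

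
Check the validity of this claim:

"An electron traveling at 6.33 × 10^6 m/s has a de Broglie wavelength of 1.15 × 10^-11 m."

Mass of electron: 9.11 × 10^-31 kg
False

The claim is incorrect.

Using λ = h/(mv):
λ = (6.626 × 10^-34 J·s) / (9.11 × 10^-31 kg × 6.33 × 10^6 m/s)
λ = 1.15 × 10^-10 m

The actual wavelength differs from the claimed 1.15 × 10^-11 m.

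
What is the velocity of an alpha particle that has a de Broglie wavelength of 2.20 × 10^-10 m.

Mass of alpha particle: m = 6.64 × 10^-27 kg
4.54 × 10^2 m/s

From the de Broglie relation λ = h/(mv), we solve for v:

v = h/(mλ)
v = (6.626 × 10^-34 J·s) / (6.64 × 10^-27 kg × 2.20 × 10^-10 m)
v = 4.54 × 10^2 m/s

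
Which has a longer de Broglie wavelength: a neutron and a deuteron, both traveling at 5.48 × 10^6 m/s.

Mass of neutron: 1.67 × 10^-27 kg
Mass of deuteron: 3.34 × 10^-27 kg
The neutron has the longer wavelength.

Using λ = h/(mv), since both particles have the same velocity, the wavelength depends only on mass.

For neutron: λ₁ = h/(m₁v) = 7.24 × 10^-14 m
For deuteron: λ₂ = h/(m₂v) = 3.62 × 10^-14 m

Since λ ∝ 1/m at constant velocity, the lighter particle has the longer wavelength.

The neutron has the longer de Broglie wavelength.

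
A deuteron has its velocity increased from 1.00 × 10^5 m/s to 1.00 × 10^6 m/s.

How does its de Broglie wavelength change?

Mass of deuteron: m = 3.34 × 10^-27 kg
The wavelength decreases by a factor of 10.

Using λ = h/(mv):

Initial wavelength: λ₁ = h/(mv₁) = 1.98 × 10^-12 m
Final wavelength: λ₂ = h/(mv₂) = 1.98 × 10^-13 m

Since λ ∝ 1/v, when velocity increases by a factor of 10, the wavelength decreases by a factor of 10.

λ₂/λ₁ = v₁/v₂ = 1/10

The wavelength decreases by a factor of 10.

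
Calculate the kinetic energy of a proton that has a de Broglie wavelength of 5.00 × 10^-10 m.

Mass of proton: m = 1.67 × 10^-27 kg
5.26 × 10^-22 J (or 3.28 × 10^-3 eV)

From λ = h/√(2mKE), we solve for KE:

λ² = h²/(2mKE)
KE = h²/(2mλ²)
KE = (6.626 × 10^-34 J·s)² / (2 × 1.67 × 10^-27 kg × (5.00 × 10^-10 m)²)
KE = 5.26 × 10^-22 J
KE = 3.28 × 10^-3 eV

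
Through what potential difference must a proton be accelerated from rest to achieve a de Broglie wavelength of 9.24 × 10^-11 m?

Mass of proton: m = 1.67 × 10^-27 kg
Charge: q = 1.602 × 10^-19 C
9.61 × 10^-2 V

From λ = h/√(2mqV), we solve for V:

λ² = h²/(2mqV)
V = h²/(2mqλ²)
V = (6.626 × 10^-34 J·s)² / (2 × 1.67 × 10^-27 kg × 1.602 × 10^-19 C × (9.24 × 10^-11 m)²)
V = 9.61 × 10^-2 V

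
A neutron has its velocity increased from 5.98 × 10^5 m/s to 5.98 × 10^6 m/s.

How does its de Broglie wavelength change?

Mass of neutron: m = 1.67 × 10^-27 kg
The wavelength decreases by a factor of 10.

Using λ = h/(mv):

Initial wavelength: λ₁ = h/(mv₁) = 6.63 × 10^-13 m
Final wavelength: λ₂ = h/(mv₂) = 6.63 × 10^-14 m

Since λ ∝ 1/v, when velocity increases by a factor of 10, the wavelength decreases by a factor of 10.

λ₂/λ₁ = v₁/v₂ = 1/10

The wavelength decreases by a factor of 10.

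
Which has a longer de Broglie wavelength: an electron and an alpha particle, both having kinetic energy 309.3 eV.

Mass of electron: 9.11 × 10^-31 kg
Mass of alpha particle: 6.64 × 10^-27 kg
The electron has the longer wavelength.

Using λ = h/√(2mKE):

For electron: λ₁ = h/√(2m₁KE) = 6.97 × 10^-11 m
For alpha particle: λ₂ = h/√(2m₂KE) = 8.17 × 10^-13 m

Since λ ∝ 1/√m at constant kinetic energy, the lighter particle has the longer wavelength.

The electron has the longer de Broglie wavelength.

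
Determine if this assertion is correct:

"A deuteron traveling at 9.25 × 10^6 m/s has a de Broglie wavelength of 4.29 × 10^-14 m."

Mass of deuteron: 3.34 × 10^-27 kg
False

The claim is incorrect.

Using λ = h/(mv):
λ = (6.626 × 10^-34 J·s) / (3.34 × 10^-27 kg × 9.25 × 10^6 m/s)
λ = 2.14 × 10^-14 m

The actual wavelength differs from the claimed 4.29 × 10^-14 m.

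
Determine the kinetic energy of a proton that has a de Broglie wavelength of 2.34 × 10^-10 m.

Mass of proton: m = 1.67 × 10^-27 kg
2.40 × 10^-21 J (or 0.0150 eV)

From λ = h/√(2mKE), we solve for KE:

λ² = h²/(2mKE)
KE = h²/(2mλ²)
KE = (6.626 × 10^-34 J·s)² / (2 × 1.67 × 10^-27 kg × (2.34 × 10^-10 m)²)
KE = 2.40 × 10^-21 J
KE = 0.0150 eV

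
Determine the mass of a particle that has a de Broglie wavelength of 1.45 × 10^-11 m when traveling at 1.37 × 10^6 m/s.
3.34 × 10^-29 kg

From the de Broglie relation λ = h/(mv), we solve for m:

m = h/(λv)
m = (6.626 × 10^-34 J·s) / (1.45 × 10^-11 m × 1.37 × 10^6 m/s)
m = 3.34 × 10^-29 kg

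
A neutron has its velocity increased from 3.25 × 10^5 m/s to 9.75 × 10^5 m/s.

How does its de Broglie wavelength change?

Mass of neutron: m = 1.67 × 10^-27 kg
The wavelength decreases by a factor of 3.

Using λ = h/(mv):

Initial wavelength: λ₁ = h/(mv₁) = 1.22 × 10^-12 m
Final wavelength: λ₂ = h/(mv₂) = 4.07 × 10^-13 m

Since λ ∝ 1/v, when velocity increases by a factor of 3, the wavelength decreases by a factor of 3.

λ₂/λ₁ = v₁/v₂ = 1/3

The wavelength decreases by a factor of 3.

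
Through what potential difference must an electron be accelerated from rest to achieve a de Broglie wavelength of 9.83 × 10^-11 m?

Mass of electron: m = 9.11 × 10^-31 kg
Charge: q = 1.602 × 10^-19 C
156 V

From λ = h/√(2mqV), we solve for V:

λ² = h²/(2mqV)
V = h²/(2mqλ²)
V = (6.626 × 10^-34 J·s)² / (2 × 9.11 × 10^-31 kg × 1.602 × 10^-19 C × (9.83 × 10^-11 m)²)
V = 156 V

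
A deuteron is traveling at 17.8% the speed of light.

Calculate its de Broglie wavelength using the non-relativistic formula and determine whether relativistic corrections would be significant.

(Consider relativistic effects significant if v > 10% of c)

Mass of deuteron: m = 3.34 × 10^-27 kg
Yes, relativistic corrections are needed.

Using the non-relativistic de Broglie formula λ = h/(mv):

v = 17.8% × c = 5.336 × 10^7 m/s

λ = h/(mv)
λ = (6.626 × 10^-34 J·s) / (3.34 × 10^-27 kg × 5.336 × 10^7 m/s)
λ = 3.72 × 10^-15 m

Since v = 17.8% of c > 10% of c, relativistic corrections ARE significant and the actual wavelength would differ from this non-relativistic estimate.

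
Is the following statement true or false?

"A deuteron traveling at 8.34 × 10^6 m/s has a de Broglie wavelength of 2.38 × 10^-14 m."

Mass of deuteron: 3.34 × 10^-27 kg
True

The claim is correct.

Using λ = h/(mv):
λ = (6.626 × 10^-34 J·s) / (3.34 × 10^-27 kg × 8.34 × 10^6 m/s)
λ = 2.38 × 10^-14 m

This matches the claimed value.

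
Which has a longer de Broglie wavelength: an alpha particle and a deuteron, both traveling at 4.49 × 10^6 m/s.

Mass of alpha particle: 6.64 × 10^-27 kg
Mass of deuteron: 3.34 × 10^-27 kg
The deuteron has the longer wavelength.

Using λ = h/(mv), since both particles have the same velocity, the wavelength depends only on mass.

For alpha particle: λ₁ = h/(m₁v) = 2.22 × 10^-14 m
For deuteron: λ₂ = h/(m₂v) = 4.42 × 10^-14 m

Since λ ∝ 1/m at constant velocity, the lighter particle has the longer wavelength.

The deuteron has the longer de Broglie wavelength.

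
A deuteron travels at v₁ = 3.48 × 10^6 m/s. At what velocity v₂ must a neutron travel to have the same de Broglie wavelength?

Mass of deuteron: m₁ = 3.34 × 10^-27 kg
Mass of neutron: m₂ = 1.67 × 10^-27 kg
v₂ = 6.96 × 10^6 m/s

For equal de Broglie wavelengths: λ₁ = λ₂

h/(m₁v₁) = h/(m₂v₂)
m₁v₁ = m₂v₂
v₂ = v₁ · (m₁/m₂)

v₂ = 3.48 × 10^6 m/s × (3.34 × 10^-27 kg / 1.67 × 10^-27 kg)
v₂ = 6.96 × 10^6 m/s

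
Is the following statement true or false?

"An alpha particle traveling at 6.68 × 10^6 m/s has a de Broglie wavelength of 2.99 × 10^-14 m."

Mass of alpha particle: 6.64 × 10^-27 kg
False

The claim is incorrect.

Using λ = h/(mv):
λ = (6.626 × 10^-34 J·s) / (6.64 × 10^-27 kg × 6.68 × 10^6 m/s)
λ = 1.49 × 10^-14 m

The actual wavelength differs from the claimed 2.99 × 10^-14 m.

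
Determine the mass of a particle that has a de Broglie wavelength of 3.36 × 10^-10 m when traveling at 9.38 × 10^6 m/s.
2.10 × 10^-31 kg

From the de Broglie relation λ = h/(mv), we solve for m:

m = h/(λv)
m = (6.626 × 10^-34 J·s) / (3.36 × 10^-10 m × 9.38 × 10^6 m/s)
m = 2.10 × 10^-31 kg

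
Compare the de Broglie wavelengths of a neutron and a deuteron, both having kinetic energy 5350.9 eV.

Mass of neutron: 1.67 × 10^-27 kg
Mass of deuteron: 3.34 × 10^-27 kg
The neutron has the longer wavelength.

Using λ = h/√(2mKE):

For neutron: λ₁ = h/√(2m₁KE) = 3.92 × 10^-13 m
For deuteron: λ₂ = h/√(2m₂KE) = 2.77 × 10^-13 m

Since λ ∝ 1/√m at constant kinetic energy, the lighter particle has the longer wavelength.

The neutron has the longer de Broglie wavelength.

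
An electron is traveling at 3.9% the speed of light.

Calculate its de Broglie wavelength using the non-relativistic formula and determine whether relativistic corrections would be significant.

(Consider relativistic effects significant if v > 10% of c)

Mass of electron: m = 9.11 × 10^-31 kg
No, relativistic corrections are not needed.

Using the non-relativistic de Broglie formula λ = h/(mv):

v = 3.9% × c = 1.169 × 10^7 m/s

λ = h/(mv)
λ = (6.626 × 10^-34 J·s) / (9.11 × 10^-31 kg × 1.169 × 10^7 m/s)
λ = 6.22 × 10^-11 m

Since v = 3.9% of c < 10% of c, relativistic corrections are NOT significant and this non-relativistic result is a good approximation.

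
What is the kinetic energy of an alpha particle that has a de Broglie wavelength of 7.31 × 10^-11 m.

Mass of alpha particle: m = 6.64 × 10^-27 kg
6.19 × 10^-21 J (or 0.0386 eV)

From λ = h/√(2mKE), we solve for KE:

λ² = h²/(2mKE)
KE = h²/(2mλ²)
KE = (6.626 × 10^-34 J·s)² / (2 × 6.64 × 10^-27 kg × (7.31 × 10^-11 m)²)
KE = 6.19 × 10^-21 J
KE = 0.0386 eV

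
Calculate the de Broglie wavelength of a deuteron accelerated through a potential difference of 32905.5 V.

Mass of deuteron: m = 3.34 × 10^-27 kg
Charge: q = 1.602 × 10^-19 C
1.12 × 10^-13 m

When a particle is accelerated through voltage V, it gains kinetic energy KE = qV.

The de Broglie wavelength is then λ = h/√(2mqV):

λ = h/√(2mqV)
λ = (6.626 × 10^-34 J·s) / √(2 × 3.34 × 10^-27 kg × 1.602 × 10^-19 C × 32905.5 V)
λ = 1.12 × 10^-13 m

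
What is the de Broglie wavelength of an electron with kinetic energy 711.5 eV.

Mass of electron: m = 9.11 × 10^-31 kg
4.60 × 10^-11 m

Using λ = h/√(2mKE):

First convert KE to Joules: KE = 711.5 eV = 1.140 × 10^-16 J

λ = h/√(2mKE)
λ = (6.626 × 10^-34 J·s) / √(2 × 9.11 × 10^-31 kg × 1.140 × 10^-16 J)
λ = 4.60 × 10^-11 m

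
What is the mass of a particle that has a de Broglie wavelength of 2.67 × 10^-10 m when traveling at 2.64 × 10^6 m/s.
9.40 × 10^-31 kg

From the de Broglie relation λ = h/(mv), we solve for m:

m = h/(λv)
m = (6.626 × 10^-34 J·s) / (2.67 × 10^-10 m × 2.64 × 10^6 m/s)
m = 9.40 × 10^-31 kg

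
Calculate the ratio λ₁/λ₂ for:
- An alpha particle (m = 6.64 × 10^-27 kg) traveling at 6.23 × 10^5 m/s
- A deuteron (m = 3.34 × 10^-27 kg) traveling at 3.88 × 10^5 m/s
λ₁/λ₂ = 0.313

Using λ = h/(mv):

λ₁ = h/(m₁v₁) = 1.60 × 10^-13 m
λ₂ = h/(m₂v₂) = 5.11 × 10^-13 m

Ratio λ₁/λ₂ = (m₂v₂)/(m₁v₁)
         = (3.34 × 10^-27 kg × 3.88 × 10^5 m/s) / (6.64 × 10^-27 kg × 6.23 × 10^5 m/s)
         = 0.313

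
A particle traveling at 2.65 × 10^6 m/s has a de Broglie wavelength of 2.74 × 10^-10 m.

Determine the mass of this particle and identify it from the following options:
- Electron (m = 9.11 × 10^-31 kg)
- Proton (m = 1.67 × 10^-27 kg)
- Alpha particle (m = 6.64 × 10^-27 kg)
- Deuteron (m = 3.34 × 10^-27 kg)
The particle is an electron.

From λ = h/(mv), solve for mass:

m = h/(λv)
m = (6.626 × 10^-34 J·s) / (2.74 × 10^-10 m × 2.65 × 10^6 m/s)
m = 9.13 × 10^-31 kg

Comparing with the listed masses, this is closest to an electron.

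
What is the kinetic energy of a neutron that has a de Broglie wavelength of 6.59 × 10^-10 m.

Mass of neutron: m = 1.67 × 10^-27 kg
3.03 × 10^-22 J (or 1.89 × 10^-3 eV)

From λ = h/√(2mKE), we solve for KE:

λ² = h²/(2mKE)
KE = h²/(2mλ²)
KE = (6.626 × 10^-34 J·s)² / (2 × 1.67 × 10^-27 kg × (6.59 × 10^-10 m)²)
KE = 3.03 × 10^-22 J
KE = 1.89 × 10^-3 eV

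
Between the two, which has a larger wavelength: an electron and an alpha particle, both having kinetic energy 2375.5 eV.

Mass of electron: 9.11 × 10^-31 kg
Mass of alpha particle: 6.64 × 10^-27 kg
The electron has the longer wavelength.

Using λ = h/√(2mKE):

For electron: λ₁ = h/√(2m₁KE) = 2.52 × 10^-11 m
For alpha particle: λ₂ = h/√(2m₂KE) = 2.95 × 10^-13 m

Since λ ∝ 1/√m at constant kinetic energy, the lighter particle has the longer wavelength.

The electron has the longer de Broglie wavelength.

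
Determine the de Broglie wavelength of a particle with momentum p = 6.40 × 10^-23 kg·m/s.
1.04 × 10^-11 m

Using the de Broglie relation λ = h/p:

λ = h/p
λ = (6.626 × 10^-34 J·s) / (6.40 × 10^-23 kg·m/s)
λ = 1.04 × 10^-11 m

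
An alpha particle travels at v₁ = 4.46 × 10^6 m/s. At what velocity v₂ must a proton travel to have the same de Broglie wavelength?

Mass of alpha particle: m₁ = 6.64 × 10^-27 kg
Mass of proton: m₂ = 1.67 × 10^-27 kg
v₂ = 1.77 × 10^7 m/s

For equal de Broglie wavelengths: λ₁ = λ₂

h/(m₁v₁) = h/(m₂v₂)
m₁v₁ = m₂v₂
v₂ = v₁ · (m₁/m₂)

v₂ = 4.46 × 10^6 m/s × (6.64 × 10^-27 kg / 1.67 × 10^-27 kg)
v₂ = 1.77 × 10^7 m/s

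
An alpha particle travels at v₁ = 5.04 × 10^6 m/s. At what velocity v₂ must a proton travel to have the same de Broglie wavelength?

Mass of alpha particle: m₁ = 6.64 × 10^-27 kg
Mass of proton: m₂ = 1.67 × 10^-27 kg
v₂ = 2.00 × 10^7 m/s

For equal de Broglie wavelengths: λ₁ = λ₂

h/(m₁v₁) = h/(m₂v₂)
m₁v₁ = m₂v₂
v₂ = v₁ · (m₁/m₂)

v₂ = 5.04 × 10^6 m/s × (6.64 × 10^-27 kg / 1.67 × 10^-27 kg)
v₂ = 2.00 × 10^7 m/s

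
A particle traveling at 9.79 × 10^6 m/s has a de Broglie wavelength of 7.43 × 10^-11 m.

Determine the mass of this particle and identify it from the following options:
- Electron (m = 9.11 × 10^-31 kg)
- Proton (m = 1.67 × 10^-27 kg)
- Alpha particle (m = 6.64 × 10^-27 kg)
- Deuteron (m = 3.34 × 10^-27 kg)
The particle is an electron.

From λ = h/(mv), solve for mass:

m = h/(λv)
m = (6.626 × 10^-34 J·s) / (7.43 × 10^-11 m × 9.79 × 10^6 m/s)
m = 9.11 × 10^-31 kg

Comparing with the listed masses, this is closest to an electron.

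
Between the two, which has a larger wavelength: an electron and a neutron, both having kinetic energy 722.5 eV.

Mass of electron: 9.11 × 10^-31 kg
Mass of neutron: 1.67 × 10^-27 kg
The electron has the longer wavelength.

Using λ = h/√(2mKE):

For electron: λ₁ = h/√(2m₁KE) = 4.56 × 10^-11 m
For neutron: λ₂ = h/√(2m₂KE) = 1.07 × 10^-12 m

Since λ ∝ 1/√m at constant kinetic energy, the lighter particle has the longer wavelength.

The electron has the longer de Broglie wavelength.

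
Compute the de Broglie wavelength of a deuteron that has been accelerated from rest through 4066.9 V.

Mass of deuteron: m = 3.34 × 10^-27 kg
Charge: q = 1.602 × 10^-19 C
3.18 × 10^-13 m

When a particle is accelerated through voltage V, it gains kinetic energy KE = qV.

The de Broglie wavelength is then λ = h/√(2mqV):

λ = h/√(2mqV)
λ = (6.626 × 10^-34 J·s) / √(2 × 3.34 × 10^-27 kg × 1.602 × 10^-19 C × 4066.9 V)
λ = 3.18 × 10^-13 m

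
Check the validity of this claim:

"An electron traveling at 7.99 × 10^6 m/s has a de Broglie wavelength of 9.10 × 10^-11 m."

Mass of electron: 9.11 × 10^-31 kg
True

The claim is correct.

Using λ = h/(mv):
λ = (6.626 × 10^-34 J·s) / (9.11 × 10^-31 kg × 7.99 × 10^6 m/s)
λ = 9.10 × 10^-11 m

This matches the claimed value.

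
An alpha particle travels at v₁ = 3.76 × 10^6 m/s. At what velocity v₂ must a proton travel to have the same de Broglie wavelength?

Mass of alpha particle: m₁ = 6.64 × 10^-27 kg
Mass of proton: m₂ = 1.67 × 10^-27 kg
v₂ = 1.49 × 10^7 m/s

For equal de Broglie wavelengths: λ₁ = λ₂

h/(m₁v₁) = h/(m₂v₂)
m₁v₁ = m₂v₂
v₂ = v₁ · (m₁/m₂)

v₂ = 3.76 × 10^6 m/s × (6.64 × 10^-27 kg / 1.67 × 10^-27 kg)
v₂ = 1.49 × 10^7 m/s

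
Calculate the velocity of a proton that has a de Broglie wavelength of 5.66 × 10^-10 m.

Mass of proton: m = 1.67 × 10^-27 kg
7.01 × 10^2 m/s

From the de Broglie relation λ = h/(mv), we solve for v:

v = h/(mλ)
v = (6.626 × 10^-34 J·s) / (1.67 × 10^-27 kg × 5.66 × 10^-10 m)
v = 7.01 × 10^2 m/s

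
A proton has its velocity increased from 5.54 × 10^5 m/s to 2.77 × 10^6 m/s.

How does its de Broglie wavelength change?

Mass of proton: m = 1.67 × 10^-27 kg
The wavelength decreases by a factor of 5.

Using λ = h/(mv):

Initial wavelength: λ₁ = h/(mv₁) = 7.16 × 10^-13 m
Final wavelength: λ₂ = h/(mv₂) = 1.43 × 10^-13 m

Since λ ∝ 1/v, when velocity increases by a factor of 5, the wavelength decreases by a factor of 5.

λ₂/λ₁ = v₁/v₂ = 1/5

The wavelength decreases by a factor of 5.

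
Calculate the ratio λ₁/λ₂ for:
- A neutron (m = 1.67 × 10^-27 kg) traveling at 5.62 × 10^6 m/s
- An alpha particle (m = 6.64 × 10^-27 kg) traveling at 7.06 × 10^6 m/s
λ₁/λ₂ = 4.99

Using λ = h/(mv):

λ₁ = h/(m₁v₁) = 7.06 × 10^-14 m
λ₂ = h/(m₂v₂) = 1.41 × 10^-14 m

Ratio λ₁/λ₂ = (m₂v₂)/(m₁v₁)
         = (6.64 × 10^-27 kg × 7.06 × 10^6 m/s) / (1.67 × 10^-27 kg × 5.62 × 10^6 m/s)
         = 4.99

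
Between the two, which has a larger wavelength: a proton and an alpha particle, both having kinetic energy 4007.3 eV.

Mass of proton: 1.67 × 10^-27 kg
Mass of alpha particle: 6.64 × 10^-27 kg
The proton has the longer wavelength.

Using λ = h/√(2mKE):

For proton: λ₁ = h/√(2m₁KE) = 4.52 × 10^-13 m
For alpha particle: λ₂ = h/√(2m₂KE) = 2.27 × 10^-13 m

Since λ ∝ 1/√m at constant kinetic energy, the lighter particle has the longer wavelength.

The proton has the longer de Broglie wavelength.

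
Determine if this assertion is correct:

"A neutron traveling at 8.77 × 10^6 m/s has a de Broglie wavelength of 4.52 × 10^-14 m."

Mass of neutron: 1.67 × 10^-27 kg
True

The claim is correct.

Using λ = h/(mv):
λ = (6.626 × 10^-34 J·s) / (1.67 × 10^-27 kg × 8.77 × 10^6 m/s)
λ = 4.52 × 10^-14 m

This matches the claimed value.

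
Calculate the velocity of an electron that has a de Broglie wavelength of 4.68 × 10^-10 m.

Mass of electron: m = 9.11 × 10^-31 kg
1.55 × 10^6 m/s

From the de Broglie relation λ = h/(mv), we solve for v:

v = h/(mλ)
v = (6.626 × 10^-34 J·s) / (9.11 × 10^-31 kg × 4.68 × 10^-10 m)
v = 1.55 × 10^6 m/s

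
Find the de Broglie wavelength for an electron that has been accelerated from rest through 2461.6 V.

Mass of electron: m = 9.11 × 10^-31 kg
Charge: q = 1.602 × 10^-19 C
2.47 × 10^-11 m

When a particle is accelerated through voltage V, it gains kinetic energy KE = qV.

The de Broglie wavelength is then λ = h/√(2mqV):

λ = h/√(2mqV)
λ = (6.626 × 10^-34 J·s) / √(2 × 9.11 × 10^-31 kg × 1.602 × 10^-19 C × 2461.6 V)
λ = 2.47 × 10^-11 m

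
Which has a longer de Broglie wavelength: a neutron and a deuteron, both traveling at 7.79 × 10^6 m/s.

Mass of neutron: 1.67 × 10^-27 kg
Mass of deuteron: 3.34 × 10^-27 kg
The neutron has the longer wavelength.

Using λ = h/(mv), since both particles have the same velocity, the wavelength depends only on mass.

For neutron: λ₁ = h/(m₁v) = 5.09 × 10^-14 m
For deuteron: λ₂ = h/(m₂v) = 2.55 × 10^-14 m

Since λ ∝ 1/m at constant velocity, the lighter particle has the longer wavelength.

The neutron has the longer de Broglie wavelength.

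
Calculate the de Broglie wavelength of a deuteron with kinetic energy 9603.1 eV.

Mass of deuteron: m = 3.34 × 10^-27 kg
2.07 × 10^-13 m

Using λ = h/√(2mKE):

First convert KE to Joules: KE = 9603.1 eV = 1.539 × 10^-15 J

λ = h/√(2mKE)
λ = (6.626 × 10^-34 J·s) / √(2 × 3.34 × 10^-27 kg × 1.539 × 10^-15 J)
λ = 2.07 × 10^-13 m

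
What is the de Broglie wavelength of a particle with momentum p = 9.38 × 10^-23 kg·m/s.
7.06 × 10^-12 m

Using the de Broglie relation λ = h/p:

λ = h/p
λ = (6.626 × 10^-34 J·s) / (9.38 × 10^-23 kg·m/s)
λ = 7.06 × 10^-12 m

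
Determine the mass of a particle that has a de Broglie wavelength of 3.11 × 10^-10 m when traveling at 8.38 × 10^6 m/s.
2.54 × 10^-31 kg

From the de Broglie relation λ = h/(mv), we solve for m:

m = h/(λv)
m = (6.626 × 10^-34 J·s) / (3.11 × 10^-10 m × 8.38 × 10^6 m/s)
m = 2.54 × 10^-31 kg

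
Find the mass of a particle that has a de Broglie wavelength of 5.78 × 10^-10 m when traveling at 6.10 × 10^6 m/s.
1.88 × 10^-31 kg

From the de Broglie relation λ = h/(mv), we solve for m:

m = h/(λv)
m = (6.626 × 10^-34 J·s) / (5.78 × 10^-10 m × 6.10 × 10^6 m/s)
m = 1.88 × 10^-31 kg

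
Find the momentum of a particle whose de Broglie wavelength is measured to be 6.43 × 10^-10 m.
1.03 × 10^-24 kg·m/s

From the de Broglie relation λ = h/p, we solve for p:

p = h/λ
p = (6.626 × 10^-34 J·s) / (6.43 × 10^-10 m)
p = 1.03 × 10^-24 kg·m/s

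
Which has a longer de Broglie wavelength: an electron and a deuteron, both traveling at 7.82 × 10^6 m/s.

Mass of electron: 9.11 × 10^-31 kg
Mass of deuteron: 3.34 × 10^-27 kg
The electron has the longer wavelength.

Using λ = h/(mv), since both particles have the same velocity, the wavelength depends only on mass.

For electron: λ₁ = h/(m₁v) = 9.30 × 10^-11 m
For deuteron: λ₂ = h/(m₂v) = 2.54 × 10^-14 m

Since λ ∝ 1/m at constant velocity, the lighter particle has the longer wavelength.

The electron has the longer de Broglie wavelength.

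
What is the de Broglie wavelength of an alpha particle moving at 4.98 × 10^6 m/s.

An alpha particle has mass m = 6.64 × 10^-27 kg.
2.00 × 10^-14 m

Using the de Broglie relation λ = h/(mv):

λ = h/(mv)
λ = (6.626 × 10^-34 J·s) / (6.64 × 10^-27 kg × 4.98 × 10^6 m/s)
λ = 2.00 × 10^-14 m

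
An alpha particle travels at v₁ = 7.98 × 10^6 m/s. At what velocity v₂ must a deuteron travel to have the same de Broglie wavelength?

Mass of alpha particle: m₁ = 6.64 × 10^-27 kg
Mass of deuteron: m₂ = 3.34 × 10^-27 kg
v₂ = 1.59 × 10^7 m/s

For equal de Broglie wavelengths: λ₁ = λ₂

h/(m₁v₁) = h/(m₂v₂)
m₁v₁ = m₂v₂
v₂ = v₁ · (m₁/m₂)

v₂ = 7.98 × 10^6 m/s × (6.64 × 10^-27 kg / 3.34 × 10^-27 kg)
v₂ = 1.59 × 10^7 m/s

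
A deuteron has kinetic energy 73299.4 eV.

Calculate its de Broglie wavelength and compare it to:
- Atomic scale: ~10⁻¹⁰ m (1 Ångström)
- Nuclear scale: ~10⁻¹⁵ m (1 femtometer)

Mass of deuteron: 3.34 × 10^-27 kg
λ = 7.48 × 10^-14 m, which is between nuclear and atomic scales.

Using λ = h/√(2mKE):

KE = 73299.4 eV = 1.174 × 10^-14 J

λ = h/√(2mKE)
λ = (6.626 × 10^-34 J·s) / √(2 × 3.34 × 10^-27 kg × 1.174 × 10^-14 J)
λ = 7.48 × 10^-14 m

Comparison:
- Atomic scale (10⁻¹⁰ m): λ is 0.00075× this size
- Nuclear scale (10⁻¹⁵ m): λ is 75× this size

The wavelength is between nuclear and atomic scales.

This wavelength is appropriate for probing atomic structure but too large for nuclear physics experiments.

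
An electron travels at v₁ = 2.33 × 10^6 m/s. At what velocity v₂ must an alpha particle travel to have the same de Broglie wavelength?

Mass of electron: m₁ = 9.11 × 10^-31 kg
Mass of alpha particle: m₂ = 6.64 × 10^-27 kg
v₂ = 3.20 × 10^2 m/s

For equal de Broglie wavelengths: λ₁ = λ₂

h/(m₁v₁) = h/(m₂v₂)
m₁v₁ = m₂v₂
v₂ = v₁ · (m₁/m₂)

v₂ = 2.33 × 10^6 m/s × (9.11 × 10^-31 kg / 6.64 × 10^-27 kg)
v₂ = 3.20 × 10^2 m/s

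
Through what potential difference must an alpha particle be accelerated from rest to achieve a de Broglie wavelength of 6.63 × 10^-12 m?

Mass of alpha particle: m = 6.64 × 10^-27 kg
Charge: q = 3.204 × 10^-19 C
2.35 V

From λ = h/√(2mqV), we solve for V:

λ² = h²/(2mqV)
V = h²/(2mqλ²)
V = (6.626 × 10^-34 J·s)² / (2 × 6.64 × 10^-27 kg × 3.204 × 10^-19 C × (6.63 × 10^-12 m)²)
V = 2.35 V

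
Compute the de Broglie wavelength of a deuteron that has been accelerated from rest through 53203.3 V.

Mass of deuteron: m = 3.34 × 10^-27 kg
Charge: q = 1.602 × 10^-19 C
8.78 × 10^-14 m

When a particle is accelerated through voltage V, it gains kinetic energy KE = qV.

The de Broglie wavelength is then λ = h/√(2mqV):

λ = h/√(2mqV)
λ = (6.626 × 10^-34 J·s) / √(2 × 3.34 × 10^-27 kg × 1.602 × 10^-19 C × 53203.3 V)
λ = 8.78 × 10^-14 m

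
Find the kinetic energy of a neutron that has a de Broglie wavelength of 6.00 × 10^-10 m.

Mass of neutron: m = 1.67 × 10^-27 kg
3.65 × 10^-22 J (or 2.28 × 10^-3 eV)

From λ = h/√(2mKE), we solve for KE:

λ² = h²/(2mKE)
KE = h²/(2mλ²)
KE = (6.626 × 10^-34 J·s)² / (2 × 1.67 × 10^-27 kg × (6.00 × 10^-10 m)²)
KE = 3.65 × 10^-22 J
KE = 2.28 × 10^-3 eV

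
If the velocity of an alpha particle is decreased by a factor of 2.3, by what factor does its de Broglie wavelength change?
The wavelength increases by a factor of 2.3.

From λ = h/(mv), the wavelength is inversely proportional to velocity:

λ ∝ 1/v

If v → v/2.3, then λ → 2.3λ

When velocity is decreased by a factor of 2.3, the wavelength increases by a factor of 2.3.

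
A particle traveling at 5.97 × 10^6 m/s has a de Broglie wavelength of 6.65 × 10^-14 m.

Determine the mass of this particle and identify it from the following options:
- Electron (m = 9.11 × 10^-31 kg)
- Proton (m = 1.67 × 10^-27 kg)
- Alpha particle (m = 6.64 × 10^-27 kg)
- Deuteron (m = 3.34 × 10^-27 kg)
The particle is a proton.

From λ = h/(mv), solve for mass:

m = h/(λv)
m = (6.626 × 10^-34 J·s) / (6.65 × 10^-14 m × 5.97 × 10^6 m/s)
m = 1.67 × 10^-27 kg

Comparing with the listed masses, this is closest to a proton.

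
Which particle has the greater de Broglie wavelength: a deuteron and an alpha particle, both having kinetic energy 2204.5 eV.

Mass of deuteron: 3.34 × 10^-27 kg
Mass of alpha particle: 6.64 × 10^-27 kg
The deuteron has the longer wavelength.

Using λ = h/√(2mKE):

For deuteron: λ₁ = h/√(2m₁KE) = 4.31 × 10^-13 m
For alpha particle: λ₂ = h/√(2m₂KE) = 3.06 × 10^-13 m

Since λ ∝ 1/√m at constant kinetic energy, the lighter particle has the longer wavelength.

The deuteron has the longer de Broglie wavelength.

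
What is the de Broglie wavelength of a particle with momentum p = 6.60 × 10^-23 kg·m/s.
1.00 × 10^-11 m

Using the de Broglie relation λ = h/p:

λ = h/p
λ = (6.626 × 10^-34 J·s) / (6.60 × 10^-23 kg·m/s)
λ = 1.00 × 10^-11 m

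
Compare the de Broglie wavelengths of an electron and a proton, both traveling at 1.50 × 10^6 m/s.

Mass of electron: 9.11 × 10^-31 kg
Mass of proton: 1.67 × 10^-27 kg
The electron has the longer wavelength.

Using λ = h/(mv), since both particles have the same velocity, the wavelength depends only on mass.

For electron: λ₁ = h/(m₁v) = 4.85 × 10^-10 m
For proton: λ₂ = h/(m₂v) = 2.65 × 10^-13 m

Since λ ∝ 1/m at constant velocity, the lighter particle has the longer wavelength.

The electron has the longer de Broglie wavelength.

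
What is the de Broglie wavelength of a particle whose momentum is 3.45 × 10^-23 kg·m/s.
1.92 × 10^-11 m

Using the de Broglie relation λ = h/p:

λ = h/p
λ = (6.626 × 10^-34 J·s) / (3.45 × 10^-23 kg·m/s)
λ = 1.92 × 10^-11 m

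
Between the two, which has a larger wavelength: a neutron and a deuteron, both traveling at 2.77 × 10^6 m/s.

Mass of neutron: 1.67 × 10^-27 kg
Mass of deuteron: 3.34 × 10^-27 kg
The neutron has the longer wavelength.

Using λ = h/(mv), since both particles have the same velocity, the wavelength depends only on mass.

For neutron: λ₁ = h/(m₁v) = 1.43 × 10^-13 m
For deuteron: λ₂ = h/(m₂v) = 7.16 × 10^-14 m

Since λ ∝ 1/m at constant velocity, the lighter particle has the longer wavelength.

The neutron has the longer de Broglie wavelength.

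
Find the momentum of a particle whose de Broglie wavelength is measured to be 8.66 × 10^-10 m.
7.65 × 10^-25 kg·m/s

From the de Broglie relation λ = h/p, we solve for p:

p = h/λ
p = (6.626 × 10^-34 J·s) / (8.66 × 10^-10 m)
p = 7.65 × 10^-25 kg·m/s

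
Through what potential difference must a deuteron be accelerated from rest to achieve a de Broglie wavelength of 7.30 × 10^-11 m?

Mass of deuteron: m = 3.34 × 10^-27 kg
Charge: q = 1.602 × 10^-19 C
7.70 × 10^-2 V

From λ = h/√(2mqV), we solve for V:

λ² = h²/(2mqV)
V = h²/(2mqλ²)
V = (6.626 × 10^-34 J·s)² / (2 × 3.34 × 10^-27 kg × 1.602 × 10^-19 C × (7.30 × 10^-11 m)²)
V = 7.70 × 10^-2 V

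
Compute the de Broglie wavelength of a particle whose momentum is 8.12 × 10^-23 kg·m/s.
8.16 × 10^-12 m

Using the de Broglie relation λ = h/p:

λ = h/p
λ = (6.626 × 10^-34 J·s) / (8.12 × 10^-23 kg·m/s)
λ = 8.16 × 10^-12 m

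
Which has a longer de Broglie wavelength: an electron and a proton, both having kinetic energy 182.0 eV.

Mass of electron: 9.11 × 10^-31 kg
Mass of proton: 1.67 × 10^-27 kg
The electron has the longer wavelength.

Using λ = h/√(2mKE):

For electron: λ₁ = h/√(2m₁KE) = 9.09 × 10^-11 m
For proton: λ₂ = h/√(2m₂KE) = 2.12 × 10^-12 m

Since λ ∝ 1/√m at constant kinetic energy, the lighter particle has the longer wavelength.

The electron has the longer de Broglie wavelength.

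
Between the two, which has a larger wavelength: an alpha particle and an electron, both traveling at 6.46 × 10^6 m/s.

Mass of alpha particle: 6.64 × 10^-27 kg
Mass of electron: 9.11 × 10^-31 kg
The electron has the longer wavelength.

Using λ = h/(mv), since both particles have the same velocity, the wavelength depends only on mass.

For alpha particle: λ₁ = h/(m₁v) = 1.54 × 10^-14 m
For electron: λ₂ = h/(m₂v) = 1.13 × 10^-10 m

Since λ ∝ 1/m at constant velocity, the lighter particle has the longer wavelength.

The electron has the longer de Broglie wavelength.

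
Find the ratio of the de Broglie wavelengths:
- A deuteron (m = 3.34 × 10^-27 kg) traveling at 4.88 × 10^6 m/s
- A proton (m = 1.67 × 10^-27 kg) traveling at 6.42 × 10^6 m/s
λ₁/λ₂ = 0.658

Using λ = h/(mv):

λ₁ = h/(m₁v₁) = 4.07 × 10^-14 m
λ₂ = h/(m₂v₂) = 6.18 × 10^-14 m

Ratio λ₁/λ₂ = (m₂v₂)/(m₁v₁)
         = (1.67 × 10^-27 kg × 6.42 × 10^6 m/s) / (3.34 × 10^-27 kg × 4.88 × 10^6 m/s)
         = 0.658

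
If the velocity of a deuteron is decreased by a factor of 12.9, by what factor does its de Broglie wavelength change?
The wavelength increases by a factor of 12.9.

From λ = h/(mv), the wavelength is inversely proportional to velocity:

λ ∝ 1/v

If v → v/12.9, then λ → 12.9λ

When velocity is decreased by a factor of 12.9, the wavelength increases by a factor of 12.9.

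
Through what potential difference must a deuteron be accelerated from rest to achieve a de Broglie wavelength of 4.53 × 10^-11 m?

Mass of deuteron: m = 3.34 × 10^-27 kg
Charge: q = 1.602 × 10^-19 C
2.00 × 10^-1 V

From λ = h/√(2mqV), we solve for V:

λ² = h²/(2mqV)
V = h²/(2mqλ²)
V = (6.626 × 10^-34 J·s)² / (2 × 3.34 × 10^-27 kg × 1.602 × 10^-19 C × (4.53 × 10^-11 m)²)
V = 2.00 × 10^-1 V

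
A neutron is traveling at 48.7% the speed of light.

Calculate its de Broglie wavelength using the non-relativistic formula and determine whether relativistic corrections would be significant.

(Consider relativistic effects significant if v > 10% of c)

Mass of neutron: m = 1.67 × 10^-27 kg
Yes, relativistic corrections are needed.

Using the non-relativistic de Broglie formula λ = h/(mv):

v = 48.7% × c = 1.460 × 10^8 m/s

λ = h/(mv)
λ = (6.626 × 10^-34 J·s) / (1.67 × 10^-27 kg × 1.460 × 10^8 m/s)
λ = 2.72 × 10^-15 m

Since v = 48.7% of c > 10% of c, relativistic corrections ARE significant and the actual wavelength would differ from this non-relativistic estimate.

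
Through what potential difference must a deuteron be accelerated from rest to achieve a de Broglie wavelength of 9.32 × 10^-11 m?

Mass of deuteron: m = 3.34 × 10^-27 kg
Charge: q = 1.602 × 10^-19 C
4.72 × 10^-2 V

From λ = h/√(2mqV), we solve for V:

λ² = h²/(2mqV)
V = h²/(2mqλ²)
V = (6.626 × 10^-34 J·s)² / (2 × 3.34 × 10^-27 kg × 1.602 × 10^-19 C × (9.32 × 10^-11 m)²)
V = 4.72 × 10^-2 V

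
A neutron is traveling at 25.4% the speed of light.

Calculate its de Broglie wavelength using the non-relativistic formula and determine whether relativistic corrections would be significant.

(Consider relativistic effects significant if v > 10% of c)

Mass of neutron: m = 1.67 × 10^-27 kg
Yes, relativistic corrections are needed.

Using the non-relativistic de Broglie formula λ = h/(mv):

v = 25.4% × c = 7.615 × 10^7 m/s

λ = h/(mv)
λ = (6.626 × 10^-34 J·s) / (1.67 × 10^-27 kg × 7.615 × 10^7 m/s)
λ = 5.21 × 10^-15 m

Since v = 25.4% of c > 10% of c, relativistic corrections ARE significant and the actual wavelength would differ from this non-relativistic estimate.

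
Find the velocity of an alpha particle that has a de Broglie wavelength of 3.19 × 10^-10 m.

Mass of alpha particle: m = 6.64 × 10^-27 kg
3.13 × 10^2 m/s

From the de Broglie relation λ = h/(mv), we solve for v:

v = h/(mλ)
v = (6.626 × 10^-34 J·s) / (6.64 × 10^-27 kg × 3.19 × 10^-10 m)
v = 3.13 × 10^2 m/s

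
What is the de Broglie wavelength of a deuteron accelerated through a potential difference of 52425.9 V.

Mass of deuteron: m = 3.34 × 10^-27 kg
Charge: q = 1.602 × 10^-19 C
8.85 × 10^-14 m

When a particle is accelerated through voltage V, it gains kinetic energy KE = qV.

The de Broglie wavelength is then λ = h/√(2mqV):

λ = h/√(2mqV)
λ = (6.626 × 10^-34 J·s) / √(2 × 3.34 × 10^-27 kg × 1.602 × 10^-19 C × 52425.9 V)
λ = 8.85 × 10^-14 m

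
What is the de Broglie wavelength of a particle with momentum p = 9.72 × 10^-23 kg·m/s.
6.82 × 10^-12 m

Using the de Broglie relation λ = h/p:

λ = h/p
λ = (6.626 × 10^-34 J·s) / (9.72 × 10^-23 kg·m/s)
λ = 6.82 × 10^-12 m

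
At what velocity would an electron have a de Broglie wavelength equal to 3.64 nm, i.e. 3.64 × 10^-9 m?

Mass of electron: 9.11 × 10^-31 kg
2.00 × 10^5 m/s

From λ = h/(mv), solve for v:

v = h/(mλ)
v = (6.626 × 10^-34 J·s) / (9.11 × 10^-31 kg × 3.64 × 10^-9 m)
v = 2.00 × 10^5 m/s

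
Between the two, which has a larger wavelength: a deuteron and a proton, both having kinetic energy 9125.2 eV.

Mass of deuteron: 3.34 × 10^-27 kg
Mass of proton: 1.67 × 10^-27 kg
The proton has the longer wavelength.

Using λ = h/√(2mKE):

For deuteron: λ₁ = h/√(2m₁KE) = 2.12 × 10^-13 m
For proton: λ₂ = h/√(2m₂KE) = 3.00 × 10^-13 m

Since λ ∝ 1/√m at constant kinetic energy, the lighter particle has the longer wavelength.

The proton has the longer de Broglie wavelength.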